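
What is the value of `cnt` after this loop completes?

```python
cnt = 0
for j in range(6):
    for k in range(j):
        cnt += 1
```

Triangle number: 0+1+2+...+5
`cnt` takes the values: 0 → 1 → 2 → 3 → 4 → 5 → 6 → 7 → 8 → 9 → 10 → 11 → 12 → 13 → 14 → 15

Answer: 15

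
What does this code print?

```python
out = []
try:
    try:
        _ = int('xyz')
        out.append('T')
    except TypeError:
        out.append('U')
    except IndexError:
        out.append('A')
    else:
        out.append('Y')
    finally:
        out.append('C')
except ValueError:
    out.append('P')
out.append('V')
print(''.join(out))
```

Execution trace: 'C' (finally) → 'P' (outer except ValueError) → 'V' (after the try/except). Output: CPV

Answer: CPV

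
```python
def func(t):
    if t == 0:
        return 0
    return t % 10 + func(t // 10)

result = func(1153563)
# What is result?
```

Sum of digits of 1153563: 3 + 6 + 5 + 3 + 5 + 1 + 1 = 24

Answer: 24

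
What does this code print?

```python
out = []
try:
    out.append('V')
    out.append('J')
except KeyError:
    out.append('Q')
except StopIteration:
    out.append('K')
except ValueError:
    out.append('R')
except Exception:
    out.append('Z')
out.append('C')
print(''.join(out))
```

Execution trace: 'V' (try body) → 'J' (try body, no exception) → 'C' (after the try/except). Output: VJC

Answer: VJC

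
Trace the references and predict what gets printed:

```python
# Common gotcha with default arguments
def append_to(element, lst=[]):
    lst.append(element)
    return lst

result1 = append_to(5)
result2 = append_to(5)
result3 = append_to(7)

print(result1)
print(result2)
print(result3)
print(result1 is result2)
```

Key concept: mutable default argument gotcha.
Step by step:
`result1 = append_to(5)` → result1 = [5]
`result2 = append_to(5)` → result1 = [5, 5] (same object as result2); result2 = [5, 5] (same object as result1)
`result3 = append_to(7)` → result1 = [5, 5, 7] (same object as result2, result3); result2 = [5, 5, 7] (same object as result1, result3); result3 = [5, 5, 7] (same object as result1, result2)
`print(result1)` → prints [5, 5, 7]
`print(result2)` → prints [5, 5, 7]
`print(result3)` → prints [5, 5, 7]
`print(result1 is result2)` → prints True

Answer:
[5, 5, 7]
[5, 5, 7]
[5, 5, 7]
True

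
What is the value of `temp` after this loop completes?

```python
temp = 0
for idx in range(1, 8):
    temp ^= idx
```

XOR of 1 to 7
`temp` takes the values: 0 → 1 → 3 → 0 → 4 → 1 → 7 → 0

Answer: 0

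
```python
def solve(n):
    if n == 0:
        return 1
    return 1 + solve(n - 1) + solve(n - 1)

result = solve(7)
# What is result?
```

solve(n) = 1 + 2·solve(n-1), solve(0)=1. Closed form: (1+1)·2^7 - 1 = 255.

Answer: 255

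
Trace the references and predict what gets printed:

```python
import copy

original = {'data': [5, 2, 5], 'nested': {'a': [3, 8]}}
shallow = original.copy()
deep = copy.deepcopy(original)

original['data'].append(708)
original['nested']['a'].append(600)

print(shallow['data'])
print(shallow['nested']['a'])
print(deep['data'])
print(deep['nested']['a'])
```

Key concept: comparing shallow vs deep copy.
Step by step:
`original = {'data': [5, 2, 5], 'nested': {'a': [3, 8]}}` → original = {'data': [5, 2, 5], 'nested': {'a': [3, 8]}}
`shallow = original.copy()` → shallow = {'data': [5, 2, 5], 'nested': {'a': [3, 8]}}
`deep = copy.deepcopy(original)` → deep = {'data': [5, 2, 5], 'nested': {'a': [3, 8]}}
`original['data'].append(708)` → original = {'data': [5, 2, 5, 708], 'nested': {'a': [3, 8]}}; shallow = {'data': [5, 2, 5, 708], 'nested': {'a': [3, 8]}}
`original['nested']['a'].append(600)` → original = {'data': [5, 2, 5, 708], 'nested': {'a': [3, 8, 600]}}; shallow = {'data': [5, 2, 5, 708], 'nested': {'a': [3, 8, 600]}}
`print(shallow['data'])` → prints [5, 2, 5, 708]
`print(shallow['nested']['a'])` → prints [3, 8, 600]
`print(deep['data'])` → prints [5, 2, 5]
`print(deep['nested']['a'])` → prints [3, 8]

Answer:
[5, 2, 5, 708]
[3, 8, 600]
[5, 2, 5]
[3, 8]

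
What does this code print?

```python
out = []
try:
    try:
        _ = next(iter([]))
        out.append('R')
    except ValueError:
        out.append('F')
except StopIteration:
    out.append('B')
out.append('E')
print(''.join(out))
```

Execution trace: 'B' (outer except StopIteration) → 'E' (after the try/except). Output: BE

Answer: BE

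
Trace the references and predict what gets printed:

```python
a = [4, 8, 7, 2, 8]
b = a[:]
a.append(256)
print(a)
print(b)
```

Key concept: slice [:] creates copy.
Step by step:
`a = [4, 8, 7, 2, 8]` → a = [4, 8, 7, 2, 8]
`b = a[:]` → b = [4, 8, 7, 2, 8]
`a.append(256)` → a = [4, 8, 7, 2, 8, 256]
`print(a)` → prints [4, 8, 7, 2, 8, 256]
`print(b)` → prints [4, 8, 7, 2, 8]

Answer:
[4, 8, 7, 2, 8, 256]
[4, 8, 7, 2, 8]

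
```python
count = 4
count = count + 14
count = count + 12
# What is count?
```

Trace:
`count = 4` → count = 4
`count = count + 14` → count = 18
`count = count + 12` → count = 30
So count = 30

Answer: 30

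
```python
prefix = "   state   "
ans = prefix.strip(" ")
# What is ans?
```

Trace:
`prefix = "   state   "` → prefix = '   state   '
`ans = prefix.strip(" ")` → ans = 'state'
So ans = 'state'

Answer: 'state'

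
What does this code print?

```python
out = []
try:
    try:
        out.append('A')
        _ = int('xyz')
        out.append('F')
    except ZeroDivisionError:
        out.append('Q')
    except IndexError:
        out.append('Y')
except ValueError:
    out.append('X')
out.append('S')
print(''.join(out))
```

Execution trace: 'A' (try body) → 'X' (outer except ValueError) → 'S' (after the try/except). Output: AXS

Answer: AXS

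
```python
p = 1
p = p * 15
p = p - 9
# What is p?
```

Trace:
`p = 1` → p = 1
`p = p * 15` → p = 15
`p = p - 9` → p = 6
So p = 6

Answer: 6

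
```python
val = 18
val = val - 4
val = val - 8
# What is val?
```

Trace:
`val = 18` → val = 18
`val = val - 4` → val = 14
`val = val - 8` → val = 6
So val = 6

Answer: 6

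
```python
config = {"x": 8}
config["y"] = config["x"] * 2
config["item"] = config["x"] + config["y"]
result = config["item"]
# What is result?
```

Trace:
`config = {"x": 8}` → config = {'x': 8}
`config["y"] = config["x"] * 2` → config = {'x': 8, 'y': 16}
`config["item"] = config["x"] + config["y"]` → config = {'x': 8, 'y': 16, 'item': 24}
`result = config["item"]` → result = 24
So result = 24

Answer: 24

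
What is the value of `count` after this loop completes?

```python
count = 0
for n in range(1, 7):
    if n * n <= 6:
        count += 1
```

Count numbers where n² ≤ 6
`count` takes the values: 0 → 1 → 2

Answer: 2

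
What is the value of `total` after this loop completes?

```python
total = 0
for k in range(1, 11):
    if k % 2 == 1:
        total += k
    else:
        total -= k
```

Add odd, subtract even
`total` takes the values: 0 → 1 → -1 → 2 → -2 → 3 → -3 → 4 → -4 → 5 → -5

Answer: -5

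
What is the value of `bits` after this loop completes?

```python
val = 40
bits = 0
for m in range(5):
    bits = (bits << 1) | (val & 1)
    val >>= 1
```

Reverse lowest 5 bits of 40
`bits` takes the values: 0 → 1 → 2

Answer: 2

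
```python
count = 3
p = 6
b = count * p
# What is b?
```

Trace:
`count = 3` → count = 3
`p = 6` → p = 6
`b = count * p` → b = 18
So b = 18

Answer: 18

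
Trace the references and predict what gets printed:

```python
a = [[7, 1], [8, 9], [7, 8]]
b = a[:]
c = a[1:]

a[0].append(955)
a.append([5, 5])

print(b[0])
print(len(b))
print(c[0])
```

Key concept: slice with nested mutation.
Step by step:
`a = [[7, 1], [8, 9], [7, 8]]` → a = [[7, 1], [8, 9], [7, 8]]
`b = a[:]` → b = [[7, 1], [8, 9], [7, 8]]
`c = a[1:]` → c = [[8, 9], [7, 8]]
`a[0].append(955)` → a = [[7, 1, 955], [8, 9], [7, 8]]; b = [[7, 1, 955], [8, 9], [7, 8]]
`a.append([5, 5])` → a = [[7, 1, 955], [8, 9], [7, 8], [5, 5]]
`print(b[0])` → prints [7, 1, 955]
`print(len(b))` → prints 3
`print(c[0])` → prints [8, 9]

Answer:
[7, 1, 955]
3
[8, 9]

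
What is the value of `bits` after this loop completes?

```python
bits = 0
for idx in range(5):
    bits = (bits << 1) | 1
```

Build 5 consecutive 1-bits: 0b11111
`bits` takes the values: 0 → 1 → 3 → 7 → 15 → 31

Answer: 31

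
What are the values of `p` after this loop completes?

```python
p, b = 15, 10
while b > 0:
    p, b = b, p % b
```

GCD of 15 and 10
`p` takes the values: 15 → 10 → 5

Answer: 5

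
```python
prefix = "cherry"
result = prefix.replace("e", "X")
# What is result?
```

Trace:
`prefix = "cherry"` → prefix = 'cherry'
`result = prefix.replace("e", "X")` → result = 'chXrry'
So result = 'chXrry'

Answer: 'chXrry'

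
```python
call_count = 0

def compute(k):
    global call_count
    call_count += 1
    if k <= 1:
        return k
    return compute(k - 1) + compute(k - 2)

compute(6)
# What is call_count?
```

Calls(k) = 1 + Calls(k-1) + Calls(k-2); Calls(0)=Calls(1)=1. For k=6 this gives 25.

Answer: 25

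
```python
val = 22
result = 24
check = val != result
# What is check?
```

Trace:
`val = 22` → val = 22
`result = 24` → result = 24
`check = val != result` → check = True
So check = True

Answer: True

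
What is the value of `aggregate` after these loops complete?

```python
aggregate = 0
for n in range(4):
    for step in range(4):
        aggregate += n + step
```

Sum of all n+step for n,step in 4x4
`aggregate` takes the values: 0 → 1 → 3 → 6 → 7 → 9 → 12 → 16 → 18 → 21 → 25 → 30 → 33 → 37 → 42 → 48

Answer: 48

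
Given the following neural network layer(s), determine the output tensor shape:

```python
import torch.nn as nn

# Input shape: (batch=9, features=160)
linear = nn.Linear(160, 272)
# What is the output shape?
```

Input: (9, 160) -> Output: (9, 272)

Answer: (9, 272)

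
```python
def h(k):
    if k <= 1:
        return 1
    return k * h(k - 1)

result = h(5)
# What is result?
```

h(5) = 5 * 4 * 3 * 2 * 1 = 120

Answer: 120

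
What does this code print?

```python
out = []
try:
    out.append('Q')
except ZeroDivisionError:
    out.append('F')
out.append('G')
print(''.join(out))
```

Execution trace: 'Q' (try body, no exception) → 'G' (after the try/except). Output: QG

Answer: QG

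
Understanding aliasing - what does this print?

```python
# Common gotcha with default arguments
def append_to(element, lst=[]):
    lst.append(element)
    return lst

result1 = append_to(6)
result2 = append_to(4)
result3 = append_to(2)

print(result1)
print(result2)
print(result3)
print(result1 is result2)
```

Key concept: mutable default argument gotcha.
Step by step:
`result1 = append_to(6)` → result1 = [6]
`result2 = append_to(4)` → result1 = [6, 4] (same object as result2); result2 = [6, 4] (same object as result1)
`result3 = append_to(2)` → result1 = [6, 4, 2] (same object as result2, result3); result2 = [6, 4, 2] (same object as result1, result3); result3 = [6, 4, 2] (same object as result1, result2)
`print(result1)` → prints [6, 4, 2]
`print(result2)` → prints [6, 4, 2]
`print(result3)` → prints [6, 4, 2]
`print(result1 is result2)` → prints True

Answer:
[6, 4, 2]
[6, 4, 2]
[6, 4, 2]
True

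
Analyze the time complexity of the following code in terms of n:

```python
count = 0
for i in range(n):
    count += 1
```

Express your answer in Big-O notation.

Each loop level contributes: n. Multiplying the contributions gives O(n).

Answer: O(n)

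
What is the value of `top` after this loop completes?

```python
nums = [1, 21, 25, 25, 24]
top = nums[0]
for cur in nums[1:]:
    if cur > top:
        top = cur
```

Maximum of [1, 21, 25, 25, 24]
`top` takes the values: 1 → 21 → 25

Answer: 25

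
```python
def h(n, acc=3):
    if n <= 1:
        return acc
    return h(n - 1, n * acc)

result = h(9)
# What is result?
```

Accumulator trace (n, acc): (9, 3) -> (8, 27) -> (7, 216) -> (6, 1512) -> (5, 9072) -> (4, 45360) -> (3, 181440) -> (2, 544320) -> (1, 1088640) -> return 1088640

Answer: 1088640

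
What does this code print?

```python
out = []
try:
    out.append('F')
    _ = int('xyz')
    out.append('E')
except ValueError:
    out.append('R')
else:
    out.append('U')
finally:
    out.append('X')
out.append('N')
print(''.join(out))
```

Execution trace: 'F' (try body) → 'R' (except ValueError) → 'X' (finally) → 'N' (after the try/except). Output: FRXN

Answer: FRXN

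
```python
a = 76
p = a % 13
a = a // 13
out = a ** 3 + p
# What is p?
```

Trace:
`a = 76` → a = 76
`p = a % 13` → p = 11
`a = a // 13` → a = 5
`out = a ** 3 + p` → out = 136
So p = 11

Answer: 11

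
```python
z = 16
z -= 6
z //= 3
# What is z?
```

Trace:
`z = 16` → z = 16
`z -= 6` → z = 10
`z //= 3` → z = 3
So z = 3

Answer: 3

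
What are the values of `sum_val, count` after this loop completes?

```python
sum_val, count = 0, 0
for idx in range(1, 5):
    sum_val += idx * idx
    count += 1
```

Sum of squares and count
`sum_val, count` takes the values: (0, 0) → (1, 0) → (1, 1) → (5, 1) → (5, 2) → (14, 2) → (14, 3) → (30, 3) → (30, 4)

Answer: 30, 4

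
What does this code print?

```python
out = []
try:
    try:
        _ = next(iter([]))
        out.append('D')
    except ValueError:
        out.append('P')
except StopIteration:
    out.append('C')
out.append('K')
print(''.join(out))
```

Execution trace: 'C' (outer except StopIteration) → 'K' (after the try/except). Output: CK

Answer: CK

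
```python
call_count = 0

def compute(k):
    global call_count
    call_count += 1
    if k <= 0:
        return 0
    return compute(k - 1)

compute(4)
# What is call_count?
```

Linear recursion stepping by 1: 5 calls from k=4 down to ≤0.

Answer: 5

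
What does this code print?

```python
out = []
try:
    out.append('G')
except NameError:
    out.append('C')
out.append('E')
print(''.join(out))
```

Execution trace: 'G' (try body, no exception) → 'E' (after the try/except). Output: GE

Answer: GE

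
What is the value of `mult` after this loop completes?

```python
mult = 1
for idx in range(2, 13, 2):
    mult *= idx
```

Product of even numbers 2 to 12
`mult` takes the values: 1 → 2 → 8 → 48 → 384 → 3840 → 46080

Answer: 46080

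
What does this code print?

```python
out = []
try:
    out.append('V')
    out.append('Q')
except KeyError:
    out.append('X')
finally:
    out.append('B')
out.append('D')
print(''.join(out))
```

Execution trace: 'V' (try body) → 'Q' (try body, no exception) → 'B' (finally) → 'D' (after the try/except). Output: VQBD

Answer: VQBD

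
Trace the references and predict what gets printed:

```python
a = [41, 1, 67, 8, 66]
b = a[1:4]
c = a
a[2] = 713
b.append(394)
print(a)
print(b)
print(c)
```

Key concept: slice vs alias.
Step by step:
`a = [41, 1, 67, 8, 66]` → a = [41, 1, 67, 8, 66]
`b = a[1:4]` → b = [1, 67, 8]
`c = a` → c = [41, 1, 67, 8, 66] (same object as a)
`a[2] = 713` → a = [41, 1, 713, 8, 66] (same object as c); c = [41, 1, 713, 8, 66] (same object as a)
`b.append(394)` → b = [1, 67, 8, 394]
`print(a)` → prints [41, 1, 713, 8, 66]
`print(b)` → prints [1, 67, 8, 394]
`print(c)` → prints [41, 1, 713, 8, 66]

Answer:
[41, 1, 713, 8, 66]
[1, 67, 8, 394]
[41, 1, 713, 8, 66]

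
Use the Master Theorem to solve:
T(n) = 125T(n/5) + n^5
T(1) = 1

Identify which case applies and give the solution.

a=125, b=5, f(n)=n^5. log_5(125) = 3. Since c=5 > 3 and the regularity condition holds (125(n/5)^5 = (125/5^5)n^5 with 125/5^5 < 1), Case 3 applies: T(n) = Θ(f(n)) = O(n^5).

Answer: O(n^5) - Case 3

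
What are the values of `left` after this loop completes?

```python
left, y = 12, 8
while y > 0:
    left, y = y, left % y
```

GCD of 12 and 8
`left` takes the values: 12 → 8 → 4

Answer: 4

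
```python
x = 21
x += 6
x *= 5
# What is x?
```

Trace:
`x = 21` → x = 21
`x += 6` → x = 27
`x *= 5` → x = 135
So x = 135

Answer: 135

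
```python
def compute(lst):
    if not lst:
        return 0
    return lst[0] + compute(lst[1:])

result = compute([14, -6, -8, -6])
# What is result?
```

14 + (-6) + (-8) + (-6) + 0 = -6

Answer: -6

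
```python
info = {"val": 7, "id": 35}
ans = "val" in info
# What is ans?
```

Trace:
`info = {"val": 7, "id": 35}` → info = {'val': 7, 'id': 35}
`ans = "val" in info` → ans = True
So ans = True

Answer: True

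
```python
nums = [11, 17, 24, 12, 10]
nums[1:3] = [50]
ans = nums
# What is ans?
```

Trace:
`nums = [11, 17, 24, 12, 10]` → nums = [11, 17, 24, 12, 10]
`nums[1:3] = [50]` → nums = [11, 50, 12, 10]
`ans = nums` → ans = [11, 50, 12, 10]
So ans = [11, 50, 12, 10]

Answer: [11, 50, 12, 10]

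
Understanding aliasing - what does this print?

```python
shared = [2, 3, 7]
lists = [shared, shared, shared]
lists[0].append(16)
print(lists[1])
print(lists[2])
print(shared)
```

Key concept: list of same reference.
Step by step:
`shared = [2, 3, 7]` → shared = [2, 3, 7]
`lists = [shared, shared, shared]` → lists = [[2, 3, 7], [2, 3, 7], [2, 3, 7]]
`lists[0].append(16)` → shared = [2, 3, 7, 16]; lists = [[2, 3, 7, 16], [2, 3, 7, 16], [2, 3, 7, 16]]
`print(lists[1])` → prints [2, 3, 7, 16]
`print(lists[2])` → prints [2, 3, 7, 16]
`print(shared)` → prints [2, 3, 7, 16]

Answer:
[2, 3, 7, 16]
[2, 3, 7, 16]
[2, 3, 7, 16]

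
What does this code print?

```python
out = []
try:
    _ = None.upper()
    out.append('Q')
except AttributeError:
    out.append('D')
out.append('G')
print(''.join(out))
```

Execution trace: 'D' (except AttributeError) → 'G' (after the try/except). Output: DG

Answer: DG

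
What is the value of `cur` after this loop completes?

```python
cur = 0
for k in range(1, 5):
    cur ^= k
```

XOR of 1 to 4
`cur` takes the values: 0 → 1 → 3 → 0 → 4

Answer: 4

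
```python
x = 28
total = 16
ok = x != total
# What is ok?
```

Trace:
`x = 28` → x = 28
`total = 16` → total = 16
`ok = x != total` → ok = True
So ok = True

Answer: True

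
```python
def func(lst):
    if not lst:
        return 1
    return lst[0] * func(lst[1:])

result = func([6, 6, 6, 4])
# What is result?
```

Product over [6, 6, 6, 4] = 6 * 6 * 6 * 4 = 864

Answer: 864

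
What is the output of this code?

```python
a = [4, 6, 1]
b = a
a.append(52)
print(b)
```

Key concept: basic list aliasing.
Step by step:
`a = [4, 6, 1]` → a = [4, 6, 1]
`b = a` → b = [4, 6, 1] (same object as a)
`a.append(52)` → a = [4, 6, 1, 52] (same object as b); b = [4, 6, 1, 52] (same object as a)
`print(b)` → prints [4, 6, 1, 52]

Answer: [4, 6, 1, 52]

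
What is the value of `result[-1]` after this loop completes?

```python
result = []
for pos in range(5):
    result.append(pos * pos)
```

Last element of squares 0 to 4
`result` takes the values: [] → [0] → [0, 1] → [0, 1, 4] → [0, 1, 4, 9] → [0, 1, 4, 9, 16]
So `result[-1]` = 16

Answer: 16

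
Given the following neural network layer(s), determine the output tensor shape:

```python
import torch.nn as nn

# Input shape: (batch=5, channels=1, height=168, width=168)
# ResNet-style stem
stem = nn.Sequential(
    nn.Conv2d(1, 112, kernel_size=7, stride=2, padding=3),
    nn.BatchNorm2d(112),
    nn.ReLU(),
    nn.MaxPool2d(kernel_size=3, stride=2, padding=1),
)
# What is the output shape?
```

Input: (5, 1, 168, 168) -> after Conv2d 7x7 stride=2: (5, 112, 84, 84) -> Output: (5, 112, 42, 42)

Answer: (5, 112, 42, 42)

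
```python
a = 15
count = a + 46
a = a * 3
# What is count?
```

Trace:
`a = 15` → a = 15
`count = a + 46` → count = 61
`a = a * 3` → a = 45
So count = 61

Answer: 61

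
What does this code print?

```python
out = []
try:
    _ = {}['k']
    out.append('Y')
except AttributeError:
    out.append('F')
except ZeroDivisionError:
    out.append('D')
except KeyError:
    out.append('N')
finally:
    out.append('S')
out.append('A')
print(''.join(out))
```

Execution trace: 'N' (except KeyError) → 'S' (finally) → 'A' (after the try/except). Output: NSA

Answer: NSA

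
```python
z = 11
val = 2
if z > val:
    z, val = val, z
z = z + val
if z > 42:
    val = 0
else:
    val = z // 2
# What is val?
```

Trace:
`z = 11` → z = 11
`val = 2` → val = 2
`if z > val: ...` → z > val is True → z = 2; val = 11
`z = z + val` → z = 13
`if z > 42: ...` → z > 42 is False, take else branch → val = 6
So val = 6

Answer: 6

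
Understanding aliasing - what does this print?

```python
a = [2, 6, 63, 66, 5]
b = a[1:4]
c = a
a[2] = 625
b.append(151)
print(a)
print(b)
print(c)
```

Key concept: slice vs alias.
Step by step:
`a = [2, 6, 63, 66, 5]` → a = [2, 6, 63, 66, 5]
`b = a[1:4]` → b = [6, 63, 66]
`c = a` → c = [2, 6, 63, 66, 5] (same object as a)
`a[2] = 625` → a = [2, 6, 625, 66, 5] (same object as c); c = [2, 6, 625, 66, 5] (same object as a)
`b.append(151)` → b = [6, 63, 66, 151]
`print(a)` → prints [2, 6, 625, 66, 5]
`print(b)` → prints [6, 63, 66, 151]
`print(c)` → prints [2, 6, 625, 66, 5]

Answer:
[2, 6, 625, 66, 5]
[6, 63, 66, 151]
[2, 6, 625, 66, 5]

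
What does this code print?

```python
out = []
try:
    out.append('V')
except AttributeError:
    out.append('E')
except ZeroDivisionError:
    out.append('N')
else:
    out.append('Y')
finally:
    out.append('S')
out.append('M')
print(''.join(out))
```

Execution trace: 'V' (try body, no exception) → 'Y' (else) → 'S' (finally) → 'M' (after the try/except). Output: VYSM

Answer: VYSM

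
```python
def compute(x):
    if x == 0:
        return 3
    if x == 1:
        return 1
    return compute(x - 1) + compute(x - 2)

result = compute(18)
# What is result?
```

Build up from base cases: compute(0)=3, compute(1)=1, compute(2)=4, compute(3)=5, compute(4)=9, compute(5)=14, compute(6)=23, ..., compute(18)=7375

Answer: 7375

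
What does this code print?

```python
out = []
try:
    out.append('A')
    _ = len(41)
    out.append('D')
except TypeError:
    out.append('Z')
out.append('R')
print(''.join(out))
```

Execution trace: 'A' (try body) → 'Z' (except TypeError) → 'R' (after the try/except). Output: AZR

Answer: AZR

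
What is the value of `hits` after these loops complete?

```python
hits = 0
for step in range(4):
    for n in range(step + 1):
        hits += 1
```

Triangle: 1 + 2 + ... + 4
`hits` takes the values: 0 → 1 → 2 → 3 → 4 → 5 → 6 → 7 → 8 → 9 → 10

Answer: 10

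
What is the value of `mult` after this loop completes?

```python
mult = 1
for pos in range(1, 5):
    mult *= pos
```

4! = 24
`mult` takes the values: 1 → 2 → 6 → 24

Answer: 24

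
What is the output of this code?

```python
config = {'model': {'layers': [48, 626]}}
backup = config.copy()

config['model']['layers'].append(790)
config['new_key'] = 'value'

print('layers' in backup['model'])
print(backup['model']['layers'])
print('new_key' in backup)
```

Key concept: shallow copy gotcha with nested dict.
Step by step:
`config = {'model': {'layers': [48, 626]}}` → config = {'model': {'layers': [48, 626]}}
`backup = config.copy()` → backup = {'model': {'layers': [48, 626]}}
`config['model']['layers'].append(790)` → config = {'model': {'layers': [48, 626, 790]}}; backup = {'model': {'layers': [48, 626, 790]}}
`config['new_key'] = 'value'` → config = {'model': {'layers': [48, 626, 790]}, 'new_key': 'value'}
`print('layers' in backup['model'])` → prints True
`print(backup['model']['layers'])` → prints [48, 626, 790]
`print('new_key' in backup)` → prints False

Answer:
True
[48, 626, 790]
False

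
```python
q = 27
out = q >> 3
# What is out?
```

Trace:
`q = 27` → q = 27
`out = q >> 3` → out = 3
So out = 3

Answer: 3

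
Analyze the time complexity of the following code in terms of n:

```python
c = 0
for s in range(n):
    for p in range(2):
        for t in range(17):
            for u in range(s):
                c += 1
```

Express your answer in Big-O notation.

Each loop level contributes: n × 1 × 1 × n. Multiplying the contributions gives O(n^2).

Answer: O(n^2)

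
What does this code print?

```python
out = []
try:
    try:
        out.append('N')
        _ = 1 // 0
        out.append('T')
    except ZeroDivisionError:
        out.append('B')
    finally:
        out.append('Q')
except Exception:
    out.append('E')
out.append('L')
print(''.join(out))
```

Execution trace: 'N' (inner try body) → 'B' (inner except ZeroDivisionError) → 'Q' (inner finally) → 'L' (after the try/except). Output: NBQL

Answer: NBQL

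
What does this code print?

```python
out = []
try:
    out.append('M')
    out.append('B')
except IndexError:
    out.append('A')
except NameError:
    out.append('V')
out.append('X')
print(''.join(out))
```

Execution trace: 'M' (try body) → 'B' (try body, no exception) → 'X' (after the try/except). Output: MBX

Answer: MBX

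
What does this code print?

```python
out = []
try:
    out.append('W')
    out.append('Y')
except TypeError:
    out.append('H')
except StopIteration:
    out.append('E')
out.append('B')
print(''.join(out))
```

Execution trace: 'W' (try body) → 'Y' (try body, no exception) → 'B' (after the try/except). Output: WYB

Answer: WYB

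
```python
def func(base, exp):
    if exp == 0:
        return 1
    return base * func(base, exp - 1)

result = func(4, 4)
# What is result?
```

func(4, 4) = 4 * 4 * 4 * 4 = 256

Answer: 256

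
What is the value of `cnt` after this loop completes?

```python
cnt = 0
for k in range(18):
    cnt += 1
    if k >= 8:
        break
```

Loop breaks when k reaches 8, cnt is 9
`cnt` takes the values: 0 → 1 → 2 → 3 → 4 → 5 → 6 → 7 → 8 → 9

Answer: 9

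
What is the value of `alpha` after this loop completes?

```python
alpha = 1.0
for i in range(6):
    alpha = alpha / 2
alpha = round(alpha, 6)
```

Halving LR 6 times: 1 / 2^6
`alpha` takes the values: 1.0 → 0.5 → 0.25 → 0.125 → 0.0625 → 0.03125 → 0.015625

Answer: 0.015625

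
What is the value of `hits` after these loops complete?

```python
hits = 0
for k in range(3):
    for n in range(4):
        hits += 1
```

3 * 4 = 12
`hits` takes the values: 0 → 1 → 2 → 3 → 4 → 5 → 6 → 7 → 8 → 9 → 10 → 11 → 12

Answer: 12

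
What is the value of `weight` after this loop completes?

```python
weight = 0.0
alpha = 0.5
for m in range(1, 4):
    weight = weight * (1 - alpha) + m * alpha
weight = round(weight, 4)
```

Moving average with lr=0.5
`weight` takes the values: 0.0 → 0.5 → 1.25 → 2.125

Answer: 2.125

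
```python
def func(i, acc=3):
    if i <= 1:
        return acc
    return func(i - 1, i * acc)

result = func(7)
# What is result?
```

Accumulator trace (n, acc): (7, 3) -> (6, 21) -> (5, 126) -> (4, 630) -> (3, 2520) -> (2, 7560) -> (1, 15120) -> return 15120

Answer: 15120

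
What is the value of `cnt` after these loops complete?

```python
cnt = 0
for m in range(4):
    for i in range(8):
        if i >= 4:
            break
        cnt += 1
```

Inner breaks at 4, outer runs 4 times
`cnt` takes the values: 0 → 1 → 2 → 3 → 4 → 5 → 6 → 7 → 8 → 9 → 10 → 11 → 12 → 13 → 14 → 15 → 16

Answer: 16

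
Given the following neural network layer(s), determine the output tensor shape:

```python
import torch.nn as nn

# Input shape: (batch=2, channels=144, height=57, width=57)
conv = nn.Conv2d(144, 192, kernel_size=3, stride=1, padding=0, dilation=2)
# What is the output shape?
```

Input: (2, 144, 57, 57) -> Output: (2, 192, 53, 53)

Answer: (2, 192, 53, 53)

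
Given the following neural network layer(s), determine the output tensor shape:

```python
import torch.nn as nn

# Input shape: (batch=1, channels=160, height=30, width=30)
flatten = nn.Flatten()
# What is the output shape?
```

Input: (1, 160, 30, 30) -> Output: (1, 144000)

Answer: (1, 144000)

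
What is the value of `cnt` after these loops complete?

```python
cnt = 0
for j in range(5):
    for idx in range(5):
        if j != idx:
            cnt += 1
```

5² - 5 (exclude diagonal)
`cnt` takes the values: 0 → 1 → 2 → 3 → 4 → 5 → 6 → 7 → 8 → 9 → 10 → 11 → 12 → 13 → 14 → 15 → 16 → 17 → 18 → 19 → 20

Answer: 20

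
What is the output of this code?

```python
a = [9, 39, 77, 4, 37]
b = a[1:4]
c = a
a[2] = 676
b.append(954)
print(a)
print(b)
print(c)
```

Key concept: slice vs alias.
Step by step:
`a = [9, 39, 77, 4, 37]` → a = [9, 39, 77, 4, 37]
`b = a[1:4]` → b = [39, 77, 4]
`c = a` → c = [9, 39, 77, 4, 37] (same object as a)
`a[2] = 676` → a = [9, 39, 676, 4, 37] (same object as c); c = [9, 39, 676, 4, 37] (same object as a)
`b.append(954)` → b = [39, 77, 4, 954]
`print(a)` → prints [9, 39, 676, 4, 37]
`print(b)` → prints [39, 77, 4, 954]
`print(c)` → prints [9, 39, 676, 4, 37]

Answer:
[9, 39, 676, 4, 37]
[39, 77, 4, 954]
[9, 39, 676, 4, 37]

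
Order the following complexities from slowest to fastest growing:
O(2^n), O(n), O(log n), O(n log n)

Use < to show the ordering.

Ordered by growth rate: O(log n) < O(n) < O(n log n) < O(2^n)

Answer: O(log n) < O(n) < O(n log n) < O(2^n)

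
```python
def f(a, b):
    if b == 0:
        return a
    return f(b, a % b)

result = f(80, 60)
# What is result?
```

f(80, 60) -> f(60, 20) -> f(20, 0) -> 20

Answer: 20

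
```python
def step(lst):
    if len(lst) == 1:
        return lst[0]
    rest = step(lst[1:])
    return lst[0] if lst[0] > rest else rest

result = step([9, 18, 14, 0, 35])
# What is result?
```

Recursive max over [9, 18, 14, 0, 35] = 35

Answer: 35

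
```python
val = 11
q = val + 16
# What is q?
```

Trace:
`val = 11` → val = 11
`q = val + 16` → q = 27
So q = 27

Answer: 27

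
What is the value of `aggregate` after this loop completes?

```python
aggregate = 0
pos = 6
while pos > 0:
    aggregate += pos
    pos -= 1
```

Sum 6 down to 1
`aggregate` takes the values: 0 → 6 → 11 → 15 → 18 → 20 → 21

Answer: 21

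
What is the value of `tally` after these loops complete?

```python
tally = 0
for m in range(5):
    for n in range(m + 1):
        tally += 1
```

Triangle: 1 + 2 + ... + 5
`tally` takes the values: 0 → 1 → 2 → 3 → 4 → 5 → 6 → 7 → 8 → 9 → 10 → 11 → 12 → 13 → 14 → 15

Answer: 15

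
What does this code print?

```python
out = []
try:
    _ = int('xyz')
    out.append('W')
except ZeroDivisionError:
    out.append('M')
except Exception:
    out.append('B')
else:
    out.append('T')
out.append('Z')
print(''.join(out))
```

Execution trace: 'B' (except Exception) → 'Z' (after the try/except). Output: BZ

Answer: BZ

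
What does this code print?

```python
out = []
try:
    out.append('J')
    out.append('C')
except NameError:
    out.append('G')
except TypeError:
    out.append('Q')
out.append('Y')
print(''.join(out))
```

Execution trace: 'J' (try body) → 'C' (try body, no exception) → 'Y' (after the try/except). Output: JCY

Answer: JCY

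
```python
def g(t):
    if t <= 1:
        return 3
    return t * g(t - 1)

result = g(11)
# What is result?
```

g(11) = 11 * 10 * 9 * 8 * 7 * 6 * 5 * 4 * 3 * 2 * 3 = 119750400

Answer: 119750400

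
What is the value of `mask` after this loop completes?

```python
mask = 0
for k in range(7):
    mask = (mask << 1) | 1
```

Build 7 consecutive 1-bits: 0b1111111
`mask` takes the values: 0 → 1 → 3 → 7 → 15 → 31 → 63 → 127

Answer: 127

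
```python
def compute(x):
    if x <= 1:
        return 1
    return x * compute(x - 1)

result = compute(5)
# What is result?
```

compute(5) = 5 * 4 * 3 * 2 * 1 = 120

Answer: 120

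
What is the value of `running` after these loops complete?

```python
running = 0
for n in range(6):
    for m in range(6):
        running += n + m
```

Sum of all n+m for n,m in 6x6
`running` takes the values: 0 → 1 → 3 → 6 → 10 → 15 → 16 → 18 → 21 → 25 → 30 → 36 → 38 → 41 → 45 → 50 → 56 → 63 → 66 → 70 → 75 → 81 → 88 → 96 → 100 → 105 → 111 → 118 → 126 → 135 → 140 → 146 → 153 → 161 → 170 → 180

Answer: 180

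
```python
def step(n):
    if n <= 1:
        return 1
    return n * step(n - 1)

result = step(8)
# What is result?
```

step(8) = 8 * 7 * 6 * 5 * 4 * 3 * 2 * 1 = 40320

Answer: 40320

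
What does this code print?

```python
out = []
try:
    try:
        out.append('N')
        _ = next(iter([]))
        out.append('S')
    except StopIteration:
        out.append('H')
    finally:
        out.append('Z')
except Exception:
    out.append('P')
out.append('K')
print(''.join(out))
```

Execution trace: 'N' (inner try body) → 'H' (inner except StopIteration) → 'Z' (inner finally) → 'K' (after the try/except). Output: NHZK

Answer: NHZK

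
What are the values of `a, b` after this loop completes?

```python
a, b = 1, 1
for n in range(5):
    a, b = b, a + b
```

Fibonacci: after 5 iterations
`a, b` takes the values: (1, 1) → (1, 2) → (2, 3) → (3, 5) → (5, 8) → (8, 13)

Answer: 8, 13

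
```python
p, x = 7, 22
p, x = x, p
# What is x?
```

Trace:
`p, x = 7, 22` → p = 7; x = 22
`p, x = x, p` → p = 22; x = 7
So x = 7

Answer: 7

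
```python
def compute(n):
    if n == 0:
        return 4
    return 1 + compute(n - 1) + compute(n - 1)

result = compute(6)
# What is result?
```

compute(n) = 1 + 2·compute(n-1), compute(0)=4. Closed form: (4+1)·2^6 - 1 = 319.

Answer: 319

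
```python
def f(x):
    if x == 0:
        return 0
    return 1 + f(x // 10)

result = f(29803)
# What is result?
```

Count of digits of 29803: 5

Answer: 5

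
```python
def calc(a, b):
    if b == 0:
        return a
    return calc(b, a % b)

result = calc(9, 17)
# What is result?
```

calc(9, 17) -> calc(17, 9) -> calc(9, 8) -> calc(8, 1) -> calc(1, 0) -> 1

Answer: 1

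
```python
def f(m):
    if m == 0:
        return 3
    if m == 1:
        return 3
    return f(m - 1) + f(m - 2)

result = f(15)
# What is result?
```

Build up from base cases: f(0)=3, f(1)=3, f(2)=6, f(3)=9, f(4)=15, f(5)=24, f(6)=39, ..., f(15)=2961

Answer: 2961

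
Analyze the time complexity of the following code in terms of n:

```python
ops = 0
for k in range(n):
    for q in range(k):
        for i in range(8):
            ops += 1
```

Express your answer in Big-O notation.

Each loop level contributes: n × n × 1. Multiplying the contributions gives O(n^2).

Answer: O(n^2)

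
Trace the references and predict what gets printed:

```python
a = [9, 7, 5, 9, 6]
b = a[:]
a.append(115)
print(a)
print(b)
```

Key concept: slice [:] creates copy.
Step by step:
`a = [9, 7, 5, 9, 6]` → a = [9, 7, 5, 9, 6]
`b = a[:]` → b = [9, 7, 5, 9, 6]
`a.append(115)` → a = [9, 7, 5, 9, 6, 115]
`print(a)` → prints [9, 7, 5, 9, 6, 115]
`print(b)` → prints [9, 7, 5, 9, 6]

Answer:
[9, 7, 5, 9, 6, 115]
[9, 7, 5, 9, 6]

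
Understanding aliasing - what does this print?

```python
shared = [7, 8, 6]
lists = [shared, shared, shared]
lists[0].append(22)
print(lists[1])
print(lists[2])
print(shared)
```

Key concept: list of same reference.
Step by step:
`shared = [7, 8, 6]` → shared = [7, 8, 6]
`lists = [shared, shared, shared]` → lists = [[7, 8, 6], [7, 8, 6], [7, 8, 6]]
`lists[0].append(22)` → shared = [7, 8, 6, 22]; lists = [[7, 8, 6, 22], [7, 8, 6, 22], [7, 8, 6, 22]]
`print(lists[1])` → prints [7, 8, 6, 22]
`print(lists[2])` → prints [7, 8, 6, 22]
`print(shared)` → prints [7, 8, 6, 22]

Answer:
[7, 8, 6, 22]
[7, 8, 6, 22]
[7, 8, 6, 22]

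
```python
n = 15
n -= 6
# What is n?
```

Trace:
`n = 15` → n = 15
`n -= 6` → n = 9
So n = 9

Answer: 9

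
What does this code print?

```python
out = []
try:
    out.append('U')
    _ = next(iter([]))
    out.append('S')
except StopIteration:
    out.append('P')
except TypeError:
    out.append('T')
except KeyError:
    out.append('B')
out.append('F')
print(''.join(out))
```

Execution trace: 'U' (try body) → 'P' (except StopIteration) → 'F' (after the try/except). Output: UPF

Answer: UPF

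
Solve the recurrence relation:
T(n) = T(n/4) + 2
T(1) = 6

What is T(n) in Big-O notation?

Each step divides n by 4 and adds 2. After log_4(n) steps we reach T(1)=6. So T(n) = 2·log_4(n) + 6 = O(log n).

Answer: O(log n)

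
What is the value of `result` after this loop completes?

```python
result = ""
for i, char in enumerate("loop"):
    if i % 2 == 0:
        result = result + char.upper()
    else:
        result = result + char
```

Uppercase even positions in 'loop'
`result` takes the values: "" → "L" → "Lo" → "LoO" → "LoOp"

Answer: "LoOp"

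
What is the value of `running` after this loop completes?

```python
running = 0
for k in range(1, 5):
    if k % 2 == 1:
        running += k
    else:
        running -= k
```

Add odd, subtract even
`running` takes the values: 0 → 1 → -1 → 2 → -2

Answer: -2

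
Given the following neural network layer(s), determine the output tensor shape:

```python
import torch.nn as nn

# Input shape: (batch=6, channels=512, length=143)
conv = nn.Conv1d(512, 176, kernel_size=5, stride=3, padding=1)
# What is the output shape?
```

Input: (6, 512, 143) -> Output: (6, 176, 47)

Answer: (6, 176, 47)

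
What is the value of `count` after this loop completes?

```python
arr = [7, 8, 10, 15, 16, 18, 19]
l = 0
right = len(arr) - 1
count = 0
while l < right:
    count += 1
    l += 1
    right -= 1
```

Iterations until pointers meet (list length 7)
`count` takes the values: 0 → 1 → 2 → 3

Answer: 3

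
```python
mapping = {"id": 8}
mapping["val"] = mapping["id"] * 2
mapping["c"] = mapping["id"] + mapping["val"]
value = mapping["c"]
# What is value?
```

Trace:
`mapping = {"id": 8}` → mapping = {'id': 8}
`mapping["val"] = mapping["id"] * 2` → mapping = {'id': 8, 'val': 16}
`mapping["c"] = mapping["id"] + mapping["val"]` → mapping = {'id': 8, 'val': 16, 'c': 24}
`value = mapping["c"]` → value = 24
So value = 24

Answer: 24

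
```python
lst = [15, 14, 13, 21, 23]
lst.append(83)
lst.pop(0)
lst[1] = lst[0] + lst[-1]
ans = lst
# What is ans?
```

Trace:
`lst = [15, 14, 13, 21, 23]` → lst = [15, 14, 13, 21, 23]
`lst.append(83)` → lst = [15, 14, 13, 21, 23, 83]
`lst.pop(0)` → lst = [14, 13, 21, 23, 83]
`lst[1] = lst[0] + lst[-1]` → lst = [14, 97, 21, 23, 83]
`ans = lst` → ans = [14, 97, 21, 23, 83]
So ans = [14, 97, 21, 23, 83]

Answer: [14, 97, 21, 23, 83]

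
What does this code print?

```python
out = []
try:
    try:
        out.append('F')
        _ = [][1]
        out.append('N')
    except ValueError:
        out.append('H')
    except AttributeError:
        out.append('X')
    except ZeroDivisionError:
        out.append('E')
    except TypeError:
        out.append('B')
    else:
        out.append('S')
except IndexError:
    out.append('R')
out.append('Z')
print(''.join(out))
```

Execution trace: 'F' (try body) → 'R' (outer except IndexError) → 'Z' (after the try/except). Output: FRZ

Answer: FRZ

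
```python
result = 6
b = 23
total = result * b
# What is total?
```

Trace:
`result = 6` → result = 6
`b = 23` → b = 23
`total = result * b` → total = 138
So total = 138

Answer: 138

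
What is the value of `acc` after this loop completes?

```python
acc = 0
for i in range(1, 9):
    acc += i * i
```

Sum of squares 1² to 8² = 204
`acc` takes the values: 0 → 1 → 5 → 14 → 30 → 55 → 91 → 140 → 204

Answer: 204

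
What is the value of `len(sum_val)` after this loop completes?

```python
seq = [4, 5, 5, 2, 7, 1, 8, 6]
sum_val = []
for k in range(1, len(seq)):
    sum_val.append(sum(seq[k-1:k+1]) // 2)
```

Number of 2-element averages
`sum_val` takes the values: [] → [4] → [4, 5] → [4, 5, 3] → [4, 5, 3, 4] → [4, 5, 3, 4, 4] → [4, 5, 3, 4, 4, 4] → [4, 5, 3, 4, 4, 4, 7]
So `len(sum_val)` = 7

Answer: 7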